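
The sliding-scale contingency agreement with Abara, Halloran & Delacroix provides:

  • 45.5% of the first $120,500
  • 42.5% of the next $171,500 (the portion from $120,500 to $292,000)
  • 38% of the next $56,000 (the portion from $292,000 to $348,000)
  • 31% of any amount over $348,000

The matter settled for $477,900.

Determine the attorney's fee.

$189,264.00

First $120,500 at 45.5% = $54,827.50
Next $171,500 at 42.5% = $72,887.50
Next $56,000 at 38% = $21,280.00
Remaining $129,900 at 31% = $40,269.00
Fee: $54,827.50 + $72,887.50 + $21,280.00 + $40,269.00 = $189,264.00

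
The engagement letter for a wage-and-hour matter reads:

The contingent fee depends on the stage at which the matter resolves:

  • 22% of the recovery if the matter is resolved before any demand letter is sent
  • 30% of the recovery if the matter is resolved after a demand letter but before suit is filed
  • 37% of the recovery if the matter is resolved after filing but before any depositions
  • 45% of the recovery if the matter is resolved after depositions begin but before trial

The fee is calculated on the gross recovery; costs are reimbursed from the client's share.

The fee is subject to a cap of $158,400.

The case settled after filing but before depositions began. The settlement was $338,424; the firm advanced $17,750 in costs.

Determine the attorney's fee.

Fee base is the gross recovery, $338,424; costs are reimbursed separately.
The matter settled after filing but before depositions began, so the 37% rate applies.
$338,424 × 37% = $125,216.88
$125,216.88 is under the $158,400 cap.

$125,216.88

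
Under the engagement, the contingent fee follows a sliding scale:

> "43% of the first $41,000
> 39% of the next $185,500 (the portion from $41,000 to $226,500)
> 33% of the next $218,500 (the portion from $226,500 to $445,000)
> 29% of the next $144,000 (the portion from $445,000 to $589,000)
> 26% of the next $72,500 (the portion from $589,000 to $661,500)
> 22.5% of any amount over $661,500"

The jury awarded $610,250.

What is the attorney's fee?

First $41,000 at 43% = $17,630.00
Next $185,500 at 39% = $72,345.00
Next $218,500 at 33% = $72,105.00
Next $144,000 at 29% = $41,760.00
Remaining $21,250 at 26% = $5,525.00
Fee: $17,630.00 + $72,345.00 + $72,105.00 + $41,760.00 + $5,525.00 = $209,365.00

$209,365.00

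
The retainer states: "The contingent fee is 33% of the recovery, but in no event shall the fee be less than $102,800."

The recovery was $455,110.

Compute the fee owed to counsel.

$150,186.30

33% of $455,110 = $150,186.30
That exceeds the $102,800 minimum.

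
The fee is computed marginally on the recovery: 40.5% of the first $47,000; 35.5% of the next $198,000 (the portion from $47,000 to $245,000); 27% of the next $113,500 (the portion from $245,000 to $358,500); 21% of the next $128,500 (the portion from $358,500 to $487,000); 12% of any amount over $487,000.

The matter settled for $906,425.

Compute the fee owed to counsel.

First $47,000 at 40.5% = $19,035.00
Next $198,000 at 35.5% = $70,290.00
Next $113,500 at 27% = $30,645.00
Next $128,500 at 21% = $26,985.00
Remaining $419,425 at 12% = $50,331.00
Fee: $19,035.00 + $70,290.00 + $30,645.00 + $26,985.00 + $50,331.00 = $197,286.00

$197,286.00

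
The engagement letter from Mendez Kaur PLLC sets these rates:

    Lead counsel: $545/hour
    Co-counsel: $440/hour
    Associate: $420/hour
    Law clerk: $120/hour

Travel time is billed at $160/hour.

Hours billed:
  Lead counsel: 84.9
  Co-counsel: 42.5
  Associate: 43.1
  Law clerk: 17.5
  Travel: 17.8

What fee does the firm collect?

Lead counsel: 84.9 × $545 = $46,270.50
Co-counsel: 42.5 × $440 = $18,700.00
Associate: 43.1 × $420 = $18,102.00
Law clerk: 17.5 × $120 = $2,100.00
Subtotal: $46,270.50 + $18,700.00 + $18,102.00 + $2,100.00 = $85,172.50
Travel: 17.8 × $160 = $2,848.00
Total: $85,172.50 + $2,848.00 = $88,020.50

$88,020.50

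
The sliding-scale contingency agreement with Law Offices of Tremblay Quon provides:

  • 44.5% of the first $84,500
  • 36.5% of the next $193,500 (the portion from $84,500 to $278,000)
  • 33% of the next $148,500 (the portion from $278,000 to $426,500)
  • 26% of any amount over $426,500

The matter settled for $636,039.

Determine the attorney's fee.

$211,715.14

First $84,500 at 44.5% = $37,602.50
Next $193,500 at 36.5% = $70,627.50
Next $148,500 at 33% = $49,005.00
Remaining $209,539 at 26% = $54,480.14
Fee: $37,602.50 + $70,627.50 + $49,005.00 + $54,480.14 = $211,715.14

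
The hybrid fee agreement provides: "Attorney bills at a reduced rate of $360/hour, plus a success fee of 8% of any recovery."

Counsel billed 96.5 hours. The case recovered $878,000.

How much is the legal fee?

$104,980.00

Hourly: 96.5 × $360 = $34,740.00
Success fee: 8% of $878,000 = $70,240.00
Total: $34,740.00 + $70,240.00 = $104,980.00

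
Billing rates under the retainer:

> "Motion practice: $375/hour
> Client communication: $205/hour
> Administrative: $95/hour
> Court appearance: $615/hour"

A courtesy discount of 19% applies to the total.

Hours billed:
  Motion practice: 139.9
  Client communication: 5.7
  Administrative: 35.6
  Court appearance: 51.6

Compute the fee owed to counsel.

$71,885.07

Motion practice: 139.9 × $375 = $52,462.50
Client communication: 5.7 × $205 = $1,168.50
Administrative: 35.6 × $95 = $3,382.00
Court appearance: 51.6 × $615 = $31,734.00
Subtotal: $88,747.00
Less 19% discount: −$16,861.93
Total: $88,747.00 − $16,861.93 = $71,885.07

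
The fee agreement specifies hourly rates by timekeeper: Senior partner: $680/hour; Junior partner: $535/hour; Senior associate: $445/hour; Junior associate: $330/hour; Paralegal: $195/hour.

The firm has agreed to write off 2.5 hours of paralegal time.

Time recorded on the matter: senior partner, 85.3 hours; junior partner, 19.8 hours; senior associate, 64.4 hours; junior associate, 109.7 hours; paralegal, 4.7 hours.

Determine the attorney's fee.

$133,885.00

Senior partner: 85.3 × $680 = $58,004.00
Junior partner: 19.8 × $535 = $10,593.00
Senior associate: 64.4 × $445 = $28,658.00
Junior associate: 109.7 × $330 = $36,201.00
Paralegal: 4.7 × $195 = $916.50
Subtotal: $134,372.50
Write-off: 2.5 × $195 = $487.50
Total: $134,372.50 − $487.50 = $133,885.00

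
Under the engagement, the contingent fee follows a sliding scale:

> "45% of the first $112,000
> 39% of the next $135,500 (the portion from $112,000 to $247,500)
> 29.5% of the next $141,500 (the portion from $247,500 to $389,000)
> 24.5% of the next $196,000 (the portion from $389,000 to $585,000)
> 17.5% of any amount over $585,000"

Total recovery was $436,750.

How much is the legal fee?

First $112,000 at 45% = $50,400.00
Next $135,500 at 39% = $52,845.00
Next $141,500 at 29.5% = $41,742.50
Remaining $47,750 at 24.5% = $11,698.75
Fee: $50,400.00 + $52,845.00 + $41,742.50 + $11,698.75 = $156,686.25

$156,686.25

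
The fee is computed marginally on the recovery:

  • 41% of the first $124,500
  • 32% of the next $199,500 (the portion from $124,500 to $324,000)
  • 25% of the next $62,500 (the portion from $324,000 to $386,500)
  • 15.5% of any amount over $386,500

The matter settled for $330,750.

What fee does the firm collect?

$116,572.50

First $124,500 at 41% = $51,045.00
Next $199,500 at 32% = $63,840.00
Remaining $6,750 at 25% = $1,687.50
Fee: $51,045.00 + $63,840.00 + $1,687.50 = $116,572.50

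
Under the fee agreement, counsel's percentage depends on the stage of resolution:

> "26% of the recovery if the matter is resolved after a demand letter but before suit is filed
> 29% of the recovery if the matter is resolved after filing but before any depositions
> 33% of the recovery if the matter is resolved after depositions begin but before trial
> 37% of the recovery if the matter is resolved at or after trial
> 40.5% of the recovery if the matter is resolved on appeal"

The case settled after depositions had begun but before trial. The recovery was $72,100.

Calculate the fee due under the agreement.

The matter settled after depositions had begun but before trial, so the 33% rate applies.
$72,100 × 33% = $23,793.00

$23,793.00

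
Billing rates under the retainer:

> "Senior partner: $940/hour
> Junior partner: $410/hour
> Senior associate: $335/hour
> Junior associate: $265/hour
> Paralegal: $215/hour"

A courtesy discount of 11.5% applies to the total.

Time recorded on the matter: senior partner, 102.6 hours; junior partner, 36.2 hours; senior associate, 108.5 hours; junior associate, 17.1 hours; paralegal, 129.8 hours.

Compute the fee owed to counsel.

Senior partner: 102.6 × $940 = $96,444.00
Junior partner: 36.2 × $410 = $14,842.00
Senior associate: 108.5 × $335 = $36,347.50
Junior associate: 17.1 × $265 = $4,531.50
Paralegal: 129.8 × $215 = $27,907.00
Subtotal: $180,072.00
Less 11.5% discount: −$20,708.28
Total: $180,072.00 − $20,708.28 = $159,363.72

$159,363.72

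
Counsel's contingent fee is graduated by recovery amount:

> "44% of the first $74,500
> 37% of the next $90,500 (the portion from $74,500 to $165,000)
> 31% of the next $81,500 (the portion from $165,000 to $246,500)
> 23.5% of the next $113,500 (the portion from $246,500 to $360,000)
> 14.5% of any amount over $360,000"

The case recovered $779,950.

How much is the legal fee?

$179,095.25

First $74,500 at 44% = $32,780.00
Next $90,500 at 37% = $33,485.00
Next $81,500 at 31% = $25,265.00
Next $113,500 at 23.5% = $26,672.50
Remaining $419,950 at 14.5% = $60,892.75
Fee: $32,780.00 + $33,485.00 + $25,265.00 + $26,672.50 + $60,892.75 = $179,095.25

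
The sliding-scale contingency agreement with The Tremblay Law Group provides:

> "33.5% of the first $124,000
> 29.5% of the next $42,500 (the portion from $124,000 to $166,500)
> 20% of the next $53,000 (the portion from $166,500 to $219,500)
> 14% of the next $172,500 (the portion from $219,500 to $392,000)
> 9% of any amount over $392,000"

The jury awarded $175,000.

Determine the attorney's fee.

First $124,000 at 33.5% = $41,540.00
Next $42,500 at 29.5% = $12,537.50
Remaining $8,500 at 20% = $1,700.00
Fee: $41,540.00 + $12,537.50 + $1,700.00 = $55,777.50

$55,777.50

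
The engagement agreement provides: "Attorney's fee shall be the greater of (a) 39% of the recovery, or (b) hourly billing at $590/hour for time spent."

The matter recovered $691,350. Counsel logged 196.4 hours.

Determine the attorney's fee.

(a) 39% of $691,350 = $269,626.50
(b) 196.4 × $590 = $115,876.00
The greater is (a): $269,626.50.

$269,626.50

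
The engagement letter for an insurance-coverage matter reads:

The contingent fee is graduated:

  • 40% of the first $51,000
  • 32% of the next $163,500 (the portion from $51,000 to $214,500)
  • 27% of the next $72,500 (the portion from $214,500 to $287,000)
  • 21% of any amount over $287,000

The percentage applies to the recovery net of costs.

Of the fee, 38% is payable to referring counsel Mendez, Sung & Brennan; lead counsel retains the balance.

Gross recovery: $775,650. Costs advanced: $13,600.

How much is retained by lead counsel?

Fee base (net of costs): $775,650 − $13,600 = $762,050
First $51,000 at 40% = $20,400.00
Next $163,500 at 32% = $52,320.00
Next $72,500 at 27% = $19,575.00
Remaining $475,050 at 21% = $99,760.50
Fee: $20,400.00 + $52,320.00 + $19,575.00 + $99,760.50 = $192,055.50
Referral share: 38% of $192,055.50 = $72,981.09; lead counsel retains $192,055.50 − $72,981.09 = $119,074.41.

$119,074.41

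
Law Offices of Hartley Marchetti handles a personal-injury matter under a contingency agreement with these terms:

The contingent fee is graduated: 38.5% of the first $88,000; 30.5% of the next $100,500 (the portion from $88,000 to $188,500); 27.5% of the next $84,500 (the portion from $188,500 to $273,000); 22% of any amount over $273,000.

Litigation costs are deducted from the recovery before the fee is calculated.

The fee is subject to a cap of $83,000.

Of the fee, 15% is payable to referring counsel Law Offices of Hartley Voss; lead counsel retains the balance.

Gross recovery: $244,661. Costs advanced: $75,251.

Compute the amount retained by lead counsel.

$49,903.54

Fee base (net of costs): $244,661 − $75,251 = $169,410
First $88,000 at 38.5% = $33,880.00
Remaining $81,410 at 30.5% = $24,830.05
Fee: $33,880.00 + $24,830.05 = $58,710.05
$58,710.05 is under the $83,000 cap.
Referral share: 15% of $58,710.05 = $8,806.51; lead counsel retains $58,710.05 − $8,806.51 = $49,903.54.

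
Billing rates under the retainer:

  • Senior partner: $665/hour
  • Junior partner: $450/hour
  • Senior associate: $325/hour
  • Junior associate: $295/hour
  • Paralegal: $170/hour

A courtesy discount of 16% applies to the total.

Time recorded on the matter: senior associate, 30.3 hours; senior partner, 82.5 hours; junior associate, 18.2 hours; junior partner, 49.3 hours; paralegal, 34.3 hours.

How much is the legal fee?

Senior partner: 82.5 × $665 = $54,862.50
Junior partner: 49.3 × $450 = $22,185.00
Senior associate: 30.3 × $325 = $9,847.50
Junior associate: 18.2 × $295 = $5,369.00
Paralegal: 34.3 × $170 = $5,831.00
Subtotal: $98,095.00
Less 16% discount: −$15,695.20
Total: $98,095.00 − $15,695.20 = $82,399.80

$82,399.80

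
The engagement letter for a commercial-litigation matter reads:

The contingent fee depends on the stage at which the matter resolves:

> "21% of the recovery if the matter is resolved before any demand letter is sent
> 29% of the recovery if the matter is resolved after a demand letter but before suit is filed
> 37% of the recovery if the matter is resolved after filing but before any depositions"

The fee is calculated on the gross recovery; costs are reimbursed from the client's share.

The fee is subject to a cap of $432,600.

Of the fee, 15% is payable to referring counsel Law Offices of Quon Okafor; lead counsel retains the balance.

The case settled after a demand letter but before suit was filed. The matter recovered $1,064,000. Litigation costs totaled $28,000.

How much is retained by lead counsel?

$262,276.00

Fee base is the gross recovery, $1,064,000; costs are reimbursed separately.
The matter settled after a demand letter but before suit was filed, so the 29% rate applies.
$1,064,000 × 29% = $308,560.00
$308,560.00 is under the $432,600 cap.
Referral share: 15% of $308,560.00 = $46,284.00; lead counsel retains $308,560.00 − $46,284.00 = $262,276.00.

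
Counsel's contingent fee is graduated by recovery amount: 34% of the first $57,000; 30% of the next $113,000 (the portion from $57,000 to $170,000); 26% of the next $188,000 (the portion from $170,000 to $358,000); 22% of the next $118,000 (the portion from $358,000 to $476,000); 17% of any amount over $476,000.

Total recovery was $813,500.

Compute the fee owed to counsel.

First $57,000 at 34% = $19,380.00
Next $113,000 at 30% = $33,900.00
Next $188,000 at 26% = $48,880.00
Next $118,000 at 22% = $25,960.00
Remaining $337,500 at 17% = $57,375.00
Fee: $19,380.00 + $33,900.00 + $48,880.00 + $25,960.00 + $57,375.00 = $185,495.00

$185,495.00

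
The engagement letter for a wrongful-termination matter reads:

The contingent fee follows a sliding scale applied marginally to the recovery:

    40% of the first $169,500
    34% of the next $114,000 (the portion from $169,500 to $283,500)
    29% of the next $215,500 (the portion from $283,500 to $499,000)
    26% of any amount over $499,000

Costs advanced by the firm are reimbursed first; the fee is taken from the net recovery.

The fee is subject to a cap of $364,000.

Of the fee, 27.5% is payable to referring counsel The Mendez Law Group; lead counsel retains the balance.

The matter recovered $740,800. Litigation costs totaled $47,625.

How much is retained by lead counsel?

Fee base (net of costs): $740,800 − $47,625 = $693,175
First $169,500 at 40% = $67,800.00
Next $114,000 at 34% = $38,760.00
Next $215,500 at 29% = $62,495.00
Remaining $194,175 at 26% = $50,485.50
Fee: $67,800.00 + $38,760.00 + $62,495.00 + $50,485.50 = $219,540.50
$219,540.50 is under the $364,000 cap.
Referral share: 27.5% of $219,540.50 = $60,373.64; lead counsel retains $219,540.50 − $60,373.64 = $159,166.86.

$159,166.86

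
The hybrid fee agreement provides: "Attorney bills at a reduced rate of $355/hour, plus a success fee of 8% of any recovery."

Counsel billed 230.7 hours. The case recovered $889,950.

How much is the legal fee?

$153,094.50

Hourly: 230.7 × $355 = $81,898.50
Success fee: 8% of $889,950 = $71,196.00
Total: $81,898.50 + $71,196.00 = $153,094.50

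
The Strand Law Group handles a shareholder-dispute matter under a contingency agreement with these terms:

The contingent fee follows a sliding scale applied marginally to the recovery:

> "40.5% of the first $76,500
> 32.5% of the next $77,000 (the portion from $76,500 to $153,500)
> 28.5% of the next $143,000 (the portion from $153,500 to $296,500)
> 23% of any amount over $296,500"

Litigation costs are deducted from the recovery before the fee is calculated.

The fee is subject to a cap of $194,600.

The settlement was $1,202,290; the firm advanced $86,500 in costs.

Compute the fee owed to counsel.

Fee base (net of costs): $1,202,290 − $86,500 = $1,115,790
First $76,500 at 40.5% = $30,982.50
Next $77,000 at 32.5% = $25,025.00
Next $143,000 at 28.5% = $40,755.00
Remaining $819,290 at 23% = $188,436.70
Fee: $30,982.50 + $25,025.00 + $40,755.00 + $188,436.70 = $285,199.20
$285,199.20 exceeds the $194,600 cap, so the fee is capped at $194,600.00.

$194,600.00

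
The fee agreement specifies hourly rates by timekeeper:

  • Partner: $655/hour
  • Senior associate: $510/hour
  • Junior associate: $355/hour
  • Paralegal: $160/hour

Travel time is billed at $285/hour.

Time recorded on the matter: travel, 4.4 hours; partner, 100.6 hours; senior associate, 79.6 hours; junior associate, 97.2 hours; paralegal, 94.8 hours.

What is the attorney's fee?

Partner: 100.6 × $655 = $65,893.00
Senior associate: 79.6 × $510 = $40,596.00
Junior associate: 97.2 × $355 = $34,506.00
Paralegal: 94.8 × $160 = $15,168.00
Subtotal: $65,893.00 + $40,596.00 + $34,506.00 + $15,168.00 = $156,163.00
Travel: 4.4 × $285 = $1,254.00
Total: $156,163.00 + $1,254.00 = $157,417.00

$157,417.00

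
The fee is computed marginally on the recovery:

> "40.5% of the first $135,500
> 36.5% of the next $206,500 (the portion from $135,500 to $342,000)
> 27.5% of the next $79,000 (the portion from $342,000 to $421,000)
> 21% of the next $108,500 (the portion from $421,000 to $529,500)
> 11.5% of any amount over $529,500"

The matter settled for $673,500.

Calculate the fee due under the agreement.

First $135,500 at 40.5% = $54,877.50
Next $206,500 at 36.5% = $75,372.50
Next $79,000 at 27.5% = $21,725.00
Next $108,500 at 21% = $22,785.00
Remaining $144,000 at 11.5% = $16,560.00
Fee: $54,877.50 + $75,372.50 + $21,725.00 + $22,785.00 + $16,560.00 = $191,320.00

$191,320.00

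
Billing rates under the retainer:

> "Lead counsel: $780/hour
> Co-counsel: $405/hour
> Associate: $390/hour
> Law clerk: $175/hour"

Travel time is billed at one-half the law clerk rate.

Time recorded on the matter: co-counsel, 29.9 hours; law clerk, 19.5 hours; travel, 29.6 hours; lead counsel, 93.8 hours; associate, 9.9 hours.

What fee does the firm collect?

$95,137.00

Lead counsel: 93.8 × $780 = $73,164.00
Co-counsel: 29.9 × $405 = $12,109.50
Associate: 9.9 × $390 = $3,861.00
Law clerk: 19.5 × $175 = $3,412.50
Subtotal: $73,164.00 + $12,109.50 + $3,861.00 + $3,412.50 = $92,547.00
Travel: 29.6 × ($175 ÷ 2) = 29.6 × $87.50 = $2,590.00
Total: $92,547.00 + $2,590.00 = $95,137.00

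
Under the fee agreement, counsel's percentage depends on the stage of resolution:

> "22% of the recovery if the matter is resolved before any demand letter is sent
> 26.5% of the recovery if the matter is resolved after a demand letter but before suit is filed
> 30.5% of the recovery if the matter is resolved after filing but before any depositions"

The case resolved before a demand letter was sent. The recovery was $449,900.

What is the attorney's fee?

$98,978.00

The matter resolved before a demand letter was sent, so the 22% rate applies.
$449,900 × 22% = $98,978.00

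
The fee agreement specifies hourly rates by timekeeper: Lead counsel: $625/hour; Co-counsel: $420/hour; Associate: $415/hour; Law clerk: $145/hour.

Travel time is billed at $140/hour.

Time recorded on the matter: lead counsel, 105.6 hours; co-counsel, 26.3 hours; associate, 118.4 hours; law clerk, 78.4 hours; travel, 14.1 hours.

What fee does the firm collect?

Lead counsel: 105.6 × $625 = $66,000.00
Co-counsel: 26.3 × $420 = $11,046.00
Associate: 118.4 × $415 = $49,136.00
Law clerk: 78.4 × $145 = $11,368.00
Subtotal: $66,000.00 + $11,046.00 + $49,136.00 + $11,368.00 = $137,550.00
Travel: 14.1 × $140 = $1,974.00
Total: $137,550.00 + $1,974.00 = $139,524.00

$139,524.00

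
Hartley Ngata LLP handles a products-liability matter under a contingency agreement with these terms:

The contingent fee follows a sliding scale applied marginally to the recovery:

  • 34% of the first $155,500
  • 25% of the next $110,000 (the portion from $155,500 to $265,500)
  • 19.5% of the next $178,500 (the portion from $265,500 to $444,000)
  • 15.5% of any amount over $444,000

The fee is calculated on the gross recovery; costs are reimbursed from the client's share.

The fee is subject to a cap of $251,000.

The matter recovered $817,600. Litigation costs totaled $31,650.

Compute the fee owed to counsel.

$173,085.50

Fee base is the gross recovery, $817,600; costs are reimbursed separately.
First $155,500 at 34% = $52,870.00
Next $110,000 at 25% = $27,500.00
Next $178,500 at 19.5% = $34,807.50
Remaining $373,600 at 15.5% = $57,908.00
Fee: $52,870.00 + $27,500.00 + $34,807.50 + $57,908.00 = $173,085.50
$173,085.50 is under the $251,000 cap.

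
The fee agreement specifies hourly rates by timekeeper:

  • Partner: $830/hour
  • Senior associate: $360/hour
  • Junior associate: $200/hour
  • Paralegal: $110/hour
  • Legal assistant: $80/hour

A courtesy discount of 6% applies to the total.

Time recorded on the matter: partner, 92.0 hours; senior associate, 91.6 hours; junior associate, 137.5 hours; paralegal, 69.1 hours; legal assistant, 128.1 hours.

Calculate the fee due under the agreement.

Partner: 92.0 × $830 = $76,360.00
Senior associate: 91.6 × $360 = $32,976.00
Junior associate: 137.5 × $200 = $27,500.00
Paralegal: 69.1 × $110 = $7,601.00
Legal assistant: 128.1 × $80 = $10,248.00
Subtotal: $154,685.00
Less 6% discount: −$9,281.10
Total: $154,685.00 − $9,281.10 = $145,403.90

$145,403.90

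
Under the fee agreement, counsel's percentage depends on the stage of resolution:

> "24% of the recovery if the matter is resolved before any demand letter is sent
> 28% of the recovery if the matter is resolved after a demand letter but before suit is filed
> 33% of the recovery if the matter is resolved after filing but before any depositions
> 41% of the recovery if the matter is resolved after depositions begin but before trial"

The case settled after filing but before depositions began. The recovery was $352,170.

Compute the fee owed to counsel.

The matter settled after filing but before depositions began, so the 33% rate applies.
$352,170 × 33% = $116,216.10

$116,216.10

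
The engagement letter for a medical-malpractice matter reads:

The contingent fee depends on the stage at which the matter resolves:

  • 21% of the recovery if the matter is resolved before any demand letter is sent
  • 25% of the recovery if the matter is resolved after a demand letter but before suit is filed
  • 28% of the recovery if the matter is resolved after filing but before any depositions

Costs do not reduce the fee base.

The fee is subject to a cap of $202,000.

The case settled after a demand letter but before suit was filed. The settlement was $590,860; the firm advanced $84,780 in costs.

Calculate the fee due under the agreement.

$147,715.00

Fee base is the gross recovery, $590,860; costs are reimbursed separately.
The matter settled after a demand letter but before suit was filed, so the 25% rate applies.
$590,860 × 25% = $147,715.00
$147,715.00 is under the $202,000 cap.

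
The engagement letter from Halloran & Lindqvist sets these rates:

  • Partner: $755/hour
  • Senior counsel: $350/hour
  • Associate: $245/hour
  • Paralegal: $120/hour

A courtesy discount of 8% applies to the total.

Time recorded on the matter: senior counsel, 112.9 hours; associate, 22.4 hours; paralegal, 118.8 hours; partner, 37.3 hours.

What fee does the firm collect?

Partner: 37.3 × $755 = $28,161.50
Senior counsel: 112.9 × $350 = $39,515.00
Associate: 22.4 × $245 = $5,488.00
Paralegal: 118.8 × $120 = $14,256.00
Subtotal: $87,420.50
Less 8% discount: −$6,993.64
Total: $87,420.50 − $6,993.64 = $80,426.86

$80,426.86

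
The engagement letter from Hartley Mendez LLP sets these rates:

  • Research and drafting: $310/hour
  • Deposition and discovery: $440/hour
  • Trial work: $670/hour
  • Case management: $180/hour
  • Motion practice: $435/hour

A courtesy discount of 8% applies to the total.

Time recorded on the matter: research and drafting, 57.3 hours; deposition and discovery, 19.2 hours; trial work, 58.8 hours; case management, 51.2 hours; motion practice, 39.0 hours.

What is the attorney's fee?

$84,444.96

Research and drafting: 57.3 × $310 = $17,763.00
Deposition and discovery: 19.2 × $440 = $8,448.00
Trial work: 58.8 × $670 = $39,396.00
Case management: 51.2 × $180 = $9,216.00
Motion practice: 39.0 × $435 = $16,965.00
Subtotal: $91,788.00
Less 8% discount: −$7,343.04
Total: $91,788.00 − $7,343.04 = $84,444.96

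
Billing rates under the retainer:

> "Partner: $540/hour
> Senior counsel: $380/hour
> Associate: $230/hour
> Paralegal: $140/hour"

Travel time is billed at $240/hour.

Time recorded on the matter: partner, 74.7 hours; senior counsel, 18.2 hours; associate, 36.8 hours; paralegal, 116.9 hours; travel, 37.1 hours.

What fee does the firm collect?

$80,988.00

Partner: 74.7 × $540 = $40,338.00
Senior counsel: 18.2 × $380 = $6,916.00
Associate: 36.8 × $230 = $8,464.00
Paralegal: 116.9 × $140 = $16,366.00
Subtotal: $40,338.00 + $6,916.00 + $8,464.00 + $16,366.00 = $72,084.00
Travel: 37.1 × $240 = $8,904.00
Total: $72,084.00 + $8,904.00 = $80,988.00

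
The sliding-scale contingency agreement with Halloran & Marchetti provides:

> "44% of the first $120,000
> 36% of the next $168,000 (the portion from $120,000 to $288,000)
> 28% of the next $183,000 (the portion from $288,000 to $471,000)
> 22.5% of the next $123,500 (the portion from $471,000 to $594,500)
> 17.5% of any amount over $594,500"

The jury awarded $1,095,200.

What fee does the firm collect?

First $120,000 at 44% = $52,800.00
Next $168,000 at 36% = $60,480.00
Next $183,000 at 28% = $51,240.00
Next $123,500 at 22.5% = $27,787.50
Remaining $500,700 at 17.5% = $87,622.50
Fee: $52,800.00 + $60,480.00 + $51,240.00 + $27,787.50 + $87,622.50 = $279,930.00

$279,930.00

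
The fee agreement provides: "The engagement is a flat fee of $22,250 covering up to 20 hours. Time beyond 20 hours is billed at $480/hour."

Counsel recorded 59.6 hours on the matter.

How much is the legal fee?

$41,258.00

Flat fee: $22,250.00
Excess hours: 59.6 − 20 = 39.6
Overrun: 39.6 × $480 = $19,008.00
Total: $22,250.00 + $19,008.00 = $41,258.00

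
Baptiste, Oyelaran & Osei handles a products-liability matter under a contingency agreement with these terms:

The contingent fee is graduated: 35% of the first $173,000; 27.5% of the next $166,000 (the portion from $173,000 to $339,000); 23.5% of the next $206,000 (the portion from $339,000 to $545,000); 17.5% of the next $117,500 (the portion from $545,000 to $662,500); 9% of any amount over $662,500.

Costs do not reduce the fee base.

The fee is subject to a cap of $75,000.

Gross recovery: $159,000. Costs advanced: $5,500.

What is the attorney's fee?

$55,650.00

Fee base is the gross recovery, $159,000; costs are reimbursed separately.
First $159,000 at 35% = $55,650.00
$55,650.00 is under the $75,000 cap.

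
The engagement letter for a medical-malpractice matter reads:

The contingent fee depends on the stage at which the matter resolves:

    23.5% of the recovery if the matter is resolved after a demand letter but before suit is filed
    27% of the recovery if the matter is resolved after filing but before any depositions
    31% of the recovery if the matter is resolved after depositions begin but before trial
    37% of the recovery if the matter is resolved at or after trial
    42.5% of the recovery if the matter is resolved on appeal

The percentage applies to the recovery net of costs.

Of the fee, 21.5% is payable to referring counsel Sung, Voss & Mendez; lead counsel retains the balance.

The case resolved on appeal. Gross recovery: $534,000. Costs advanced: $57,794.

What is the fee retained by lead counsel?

$158,874.23

Fee base (net of costs): $534,000 − $57,794 = $476,206
The matter resolved on appeal, so the 42.5% rate applies.
$476,206 × 42.5% = $202,387.55
Referral share: 21.5% of $202,387.55 = $43,513.32; lead counsel retains $202,387.55 − $43,513.32 = $158,874.23.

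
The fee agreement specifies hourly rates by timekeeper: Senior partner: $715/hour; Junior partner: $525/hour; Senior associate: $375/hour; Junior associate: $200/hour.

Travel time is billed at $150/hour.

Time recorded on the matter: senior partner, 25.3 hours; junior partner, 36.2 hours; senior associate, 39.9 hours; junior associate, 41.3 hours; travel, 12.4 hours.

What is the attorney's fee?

Senior partner: 25.3 × $715 = $18,089.50
Junior partner: 36.2 × $525 = $19,005.00
Senior associate: 39.9 × $375 = $14,962.50
Junior associate: 41.3 × $200 = $8,260.00
Subtotal: $18,089.50 + $19,005.00 + $14,962.50 + $8,260.00 = $60,317.00
Travel: 12.4 × $150 = $1,860.00
Total: $60,317.00 + $1,860.00 = $62,177.00

$62,177.00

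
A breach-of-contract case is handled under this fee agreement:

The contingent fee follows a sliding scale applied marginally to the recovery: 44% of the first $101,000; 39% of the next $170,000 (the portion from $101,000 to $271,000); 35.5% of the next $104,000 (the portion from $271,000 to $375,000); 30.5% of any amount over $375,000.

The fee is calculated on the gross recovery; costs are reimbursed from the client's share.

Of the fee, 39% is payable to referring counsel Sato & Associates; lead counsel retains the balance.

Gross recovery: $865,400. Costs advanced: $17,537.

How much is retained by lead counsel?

Fee base is the gross recovery, $865,400; costs are reimbursed separately.
First $101,000 at 44% = $44,440.00
Next $170,000 at 39% = $66,300.00
Next $104,000 at 35.5% = $36,920.00
Remaining $490,400 at 30.5% = $149,572.00
Fee: $44,440.00 + $66,300.00 + $36,920.00 + $149,572.00 = $297,232.00
Referral share: 39% of $297,232.00 = $115,920.48; lead counsel retains $297,232.00 − $115,920.48 = $181,311.52.

$181,311.52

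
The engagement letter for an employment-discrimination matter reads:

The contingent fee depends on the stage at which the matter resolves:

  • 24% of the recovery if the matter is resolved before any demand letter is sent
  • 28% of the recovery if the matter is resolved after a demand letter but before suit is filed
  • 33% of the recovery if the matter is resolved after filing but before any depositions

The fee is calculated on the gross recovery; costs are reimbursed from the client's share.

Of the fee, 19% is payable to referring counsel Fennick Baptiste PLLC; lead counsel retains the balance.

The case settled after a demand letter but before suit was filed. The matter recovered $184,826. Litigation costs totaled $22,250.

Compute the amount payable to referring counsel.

Fee base is the gross recovery, $184,826; costs are reimbursed separately.
The matter settled after a demand letter but before suit was filed, so the 28% rate applies.
$184,826 × 28% = $51,751.28
Referral share: 19% of $51,751.28 = $9,832.74; lead counsel retains $51,751.28 − $9,832.74 = $41,918.54.

$9,832.74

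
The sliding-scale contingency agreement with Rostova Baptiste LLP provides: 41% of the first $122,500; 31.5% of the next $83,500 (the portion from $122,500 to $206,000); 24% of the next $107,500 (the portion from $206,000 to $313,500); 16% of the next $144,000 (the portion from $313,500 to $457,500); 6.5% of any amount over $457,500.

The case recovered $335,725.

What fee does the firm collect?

First $122,500 at 41% = $50,225.00
Next $83,500 at 31.5% = $26,302.50
Next $107,500 at 24% = $25,800.00
Remaining $22,225 at 16% = $3,556.00
Fee: $50,225.00 + $26,302.50 + $25,800.00 + $3,556.00 = $105,883.50

$105,883.50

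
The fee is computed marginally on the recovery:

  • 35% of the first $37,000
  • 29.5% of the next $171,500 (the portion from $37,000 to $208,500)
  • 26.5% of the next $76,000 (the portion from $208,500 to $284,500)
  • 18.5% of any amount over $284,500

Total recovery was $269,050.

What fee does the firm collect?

$79,588.25

First $37,000 at 35% = $12,950.00
Next $171,500 at 29.5% = $50,592.50
Remaining $60,550 at 26.5% = $16,045.75
Fee: $12,950.00 + $50,592.50 + $16,045.75 = $79,588.25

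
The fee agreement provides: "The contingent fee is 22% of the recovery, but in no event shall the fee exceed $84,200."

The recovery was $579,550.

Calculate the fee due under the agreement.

$84,200.00

22% of $579,550 = $127,501.00
That exceeds the $84,200 cap, so the fee is capped at $84,200.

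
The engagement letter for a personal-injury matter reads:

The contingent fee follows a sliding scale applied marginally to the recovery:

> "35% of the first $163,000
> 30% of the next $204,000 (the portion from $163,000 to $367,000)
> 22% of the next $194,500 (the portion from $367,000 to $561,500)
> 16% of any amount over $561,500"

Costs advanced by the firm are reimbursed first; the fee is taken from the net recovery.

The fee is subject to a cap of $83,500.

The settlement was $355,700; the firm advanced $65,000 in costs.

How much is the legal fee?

$83,500.00

Fee base (net of costs): $355,700 − $65,000 = $290,700
First $163,000 at 35% = $57,050.00
Remaining $127,700 at 30% = $38,310.00
Fee: $57,050.00 + $38,310.00 = $95,360.00
$95,360.00 exceeds the $83,500 cap, so the fee is capped at $83,500.00.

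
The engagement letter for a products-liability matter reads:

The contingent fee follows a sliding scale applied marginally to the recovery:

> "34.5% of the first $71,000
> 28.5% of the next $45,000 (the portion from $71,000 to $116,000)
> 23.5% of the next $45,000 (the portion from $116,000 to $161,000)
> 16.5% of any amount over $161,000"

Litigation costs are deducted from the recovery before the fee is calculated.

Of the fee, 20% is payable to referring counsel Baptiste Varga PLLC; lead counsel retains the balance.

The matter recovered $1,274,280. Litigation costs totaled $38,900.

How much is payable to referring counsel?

$45,033.54

Fee base (net of costs): $1,274,280 − $38,900 = $1,235,380
First $71,000 at 34.5% = $24,495.00
Next $45,000 at 28.5% = $12,825.00
Next $45,000 at 23.5% = $10,575.00
Remaining $1,074,380 at 16.5% = $177,272.70
Fee: $24,495.00 + $12,825.00 + $10,575.00 + $177,272.70 = $225,167.70
Referral share: 20% of $225,167.70 = $45,033.54; lead counsel retains $225,167.70 − $45,033.54 = $180,134.16.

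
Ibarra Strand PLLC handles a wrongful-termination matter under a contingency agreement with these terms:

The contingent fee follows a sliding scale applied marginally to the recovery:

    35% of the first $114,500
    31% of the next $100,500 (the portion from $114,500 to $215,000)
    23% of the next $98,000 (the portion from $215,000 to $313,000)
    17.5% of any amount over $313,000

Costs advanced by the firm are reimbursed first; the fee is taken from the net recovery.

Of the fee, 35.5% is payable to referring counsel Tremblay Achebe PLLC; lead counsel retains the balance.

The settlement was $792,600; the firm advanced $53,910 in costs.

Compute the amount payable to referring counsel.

$59,734.34

Fee base (net of costs): $792,600 − $53,910 = $738,690
First $114,500 at 35% = $40,075.00
Next $100,500 at 31% = $31,155.00
Next $98,000 at 23% = $22,540.00
Remaining $425,690 at 17.5% = $74,495.75
Fee: $40,075.00 + $31,155.00 + $22,540.00 + $74,495.75 = $168,265.75
Referral share: 35.5% of $168,265.75 = $59,734.34; lead counsel retains $168,265.75 − $59,734.34 = $108,531.41.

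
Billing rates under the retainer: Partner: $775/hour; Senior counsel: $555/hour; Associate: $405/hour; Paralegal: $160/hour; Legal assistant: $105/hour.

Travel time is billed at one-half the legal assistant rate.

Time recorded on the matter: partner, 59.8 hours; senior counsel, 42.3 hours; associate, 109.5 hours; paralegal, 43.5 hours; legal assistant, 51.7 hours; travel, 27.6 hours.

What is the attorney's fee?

Partner: 59.8 × $775 = $46,345.00
Senior counsel: 42.3 × $555 = $23,476.50
Associate: 109.5 × $405 = $44,347.50
Paralegal: 43.5 × $160 = $6,960.00
Legal assistant: 51.7 × $105 = $5,428.50
Subtotal: $46,345.00 + $23,476.50 + $44,347.50 + $6,960.00 + $5,428.50 = $126,557.50
Travel: 27.6 × ($105 ÷ 2) = 27.6 × $52.50 = $1,449.00
Total: $126,557.50 + $1,449.00 = $128,006.50

$128,006.50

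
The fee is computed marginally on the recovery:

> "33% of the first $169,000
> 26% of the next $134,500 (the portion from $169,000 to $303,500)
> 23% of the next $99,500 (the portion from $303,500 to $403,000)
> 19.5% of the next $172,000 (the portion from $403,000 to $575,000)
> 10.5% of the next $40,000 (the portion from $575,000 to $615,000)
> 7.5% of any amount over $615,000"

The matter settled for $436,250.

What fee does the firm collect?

First $169,000 at 33% = $55,770.00
Next $134,500 at 26% = $34,970.00
Next $99,500 at 23% = $22,885.00
Remaining $33,250 at 19.5% = $6,483.75
Fee: $55,770.00 + $34,970.00 + $22,885.00 + $6,483.75 = $120,108.75

$120,108.75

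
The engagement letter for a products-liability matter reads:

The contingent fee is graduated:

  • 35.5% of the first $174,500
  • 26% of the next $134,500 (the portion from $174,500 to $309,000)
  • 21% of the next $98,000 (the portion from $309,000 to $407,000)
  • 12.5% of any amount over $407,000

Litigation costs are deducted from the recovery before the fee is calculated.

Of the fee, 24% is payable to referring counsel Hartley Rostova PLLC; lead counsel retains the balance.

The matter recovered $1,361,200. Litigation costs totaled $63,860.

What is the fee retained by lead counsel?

Fee base (net of costs): $1,361,200 − $63,860 = $1,297,340
First $174,500 at 35.5% = $61,947.50
Next $134,500 at 26% = $34,970.00
Next $98,000 at 21% = $20,580.00
Remaining $890,340 at 12.5% = $111,292.50
Fee: $61,947.50 + $34,970.00 + $20,580.00 + $111,292.50 = $228,790.00
Referral share: 24% of $228,790.00 = $54,909.60; lead counsel retains $228,790.00 − $54,909.60 = $173,880.40.

$173,880.40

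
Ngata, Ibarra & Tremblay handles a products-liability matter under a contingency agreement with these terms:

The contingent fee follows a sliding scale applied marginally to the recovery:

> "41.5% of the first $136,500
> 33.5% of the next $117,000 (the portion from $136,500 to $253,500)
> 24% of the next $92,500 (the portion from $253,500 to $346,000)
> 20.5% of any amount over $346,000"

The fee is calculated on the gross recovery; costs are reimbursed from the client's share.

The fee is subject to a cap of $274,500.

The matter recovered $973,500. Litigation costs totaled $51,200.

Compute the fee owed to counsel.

Fee base is the gross recovery, $973,500; costs are reimbursed separately.
First $136,500 at 41.5% = $56,647.50
Next $117,000 at 33.5% = $39,195.00
Next $92,500 at 24% = $22,200.00
Remaining $627,500 at 20.5% = $128,637.50
Fee: $56,647.50 + $39,195.00 + $22,200.00 + $128,637.50 = $246,680.00
$246,680.00 is under the $274,500 cap.

$246,680.00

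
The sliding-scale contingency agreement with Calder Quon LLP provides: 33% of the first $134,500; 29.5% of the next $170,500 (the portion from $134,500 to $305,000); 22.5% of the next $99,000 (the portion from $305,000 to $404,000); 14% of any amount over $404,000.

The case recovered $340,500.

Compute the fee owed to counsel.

First $134,500 at 33% = $44,385.00
Next $170,500 at 29.5% = $50,297.50
Remaining $35,500 at 22.5% = $7,987.50
Fee: $44,385.00 + $50,297.50 + $7,987.50 = $102,670.00

$102,670.00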